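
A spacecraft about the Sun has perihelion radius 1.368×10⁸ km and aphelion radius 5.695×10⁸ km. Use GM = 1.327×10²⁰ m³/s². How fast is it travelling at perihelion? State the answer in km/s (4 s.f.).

v ≈ 39.55 km/s

Semi-major axis a = (r_p + r_a)/2 = 3.5315×10⁸ km = 3.532×10¹¹ m.
Vis-viva: v² = μ(2/r − 1/a) = 1.327×10²⁰ × (1.462×10⁻¹¹ − 2.832×10⁻¹²) = 1.564×10⁹ m²/s².
v = 39550 m/s = 39.55 km/s.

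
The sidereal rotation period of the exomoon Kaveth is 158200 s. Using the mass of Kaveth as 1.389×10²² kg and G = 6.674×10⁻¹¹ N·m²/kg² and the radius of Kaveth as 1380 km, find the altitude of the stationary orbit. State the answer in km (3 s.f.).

μ = GM = 6.674×10⁻¹¹ × 1.389×10²² = 9.270×10¹¹ m³/s².
A synchronous orbit has period T, so by Kepler's third law a = (μT²/4π²)^(1/3).
μT²/4π² = 9.270×10¹¹ × (1.582×10⁵)² / 39.48 = 5.877×10²⁰ m³.
a = 8.376×10⁶ m = 8376.2 km.
Altitude h = a − R = 8376.2 − 1380 = 6996.2 km.

h_sync ≈ 7000 km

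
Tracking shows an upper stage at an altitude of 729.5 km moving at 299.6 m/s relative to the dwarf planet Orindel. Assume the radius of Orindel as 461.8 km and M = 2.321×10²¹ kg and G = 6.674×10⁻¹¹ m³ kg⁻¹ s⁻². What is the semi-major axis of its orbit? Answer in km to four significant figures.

a ≈ 909.6 km

μ = GM = 6.674×10⁻¹¹ × 2.321×10²¹ = 1.549×10¹¹ m³/s².
r = 461.8 + 729.5 = 1191.3 km = 1.191×10⁶ m.
Specific orbital energy ε = v²/2 − μ/r = (299.6)²/2 − 1.549×10¹¹/1.191×10⁶ = -8.515×10⁴ J/kg.
Since ε = −μ/(2a), a = −μ/(2ε) = 9.096×10⁵ m = 909.60 km.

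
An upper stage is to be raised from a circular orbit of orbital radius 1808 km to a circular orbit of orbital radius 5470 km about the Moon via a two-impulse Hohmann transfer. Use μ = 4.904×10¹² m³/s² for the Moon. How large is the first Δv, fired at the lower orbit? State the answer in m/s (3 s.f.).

Δv ≈ 372 m/s

r₁ = 1808 km = 1.808×10⁶ m.
r₂ = 5470 km = 5.470×10⁶ m.
Transfer ellipse a_t = (r₁ + r₂)/2 = 3.639×10⁶ m.
At r₁: circular v_c1 = √(μ/r₁) = 1647 m/s; transfer-perilune v_p = √[μ(2/r₁ − 1/a_t)] = 2019 m/s.
Δv₁ = v_p − v_c1 = 372.3 m/s.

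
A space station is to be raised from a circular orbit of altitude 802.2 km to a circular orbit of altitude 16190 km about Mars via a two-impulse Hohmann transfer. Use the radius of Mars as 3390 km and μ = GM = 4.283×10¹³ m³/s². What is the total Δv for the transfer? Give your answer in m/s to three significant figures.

r₁ = 3390 + 802.2 = 4192.2 km = 4.1922×10⁶ m.
r₂ = 3390 + 16190 = 19580 km = 1.9580×10⁷ m.
Transfer ellipse a_t = (r₁ + r₂)/2 = 1.189×10⁷ m.
At r₁: circular v_c1 = √(μ/r₁) = 3196 m/s; transfer-periapsis v_p = √[μ(2/r₁ − 1/a_t)] = 4102 m/s.
Δv₁ = v_p − v_c1 = 906.1 m/s.
At r₂: circular v_c2 = √(μ/r₂) = 1479 m/s; transfer-apoapsis v_a = √[μ(2/r₂ − 1/a_t)] = 878.4 m/s.
Δv₂ = v_c2 − v_a = 600.6 m/s.
Total Δv = Δv₁ + Δv₂ = 1507 m/s.

Δv_total ≈ 1510 m/s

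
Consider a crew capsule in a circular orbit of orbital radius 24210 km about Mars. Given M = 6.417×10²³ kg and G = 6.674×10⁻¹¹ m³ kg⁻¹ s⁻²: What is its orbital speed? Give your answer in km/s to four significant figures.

μ = GM = 6.674×10⁻¹¹ × 6.417×10²³ = 4.283×10¹³ m³/s².
r = 24210 km = 2.421×10⁷ m.
For a circular orbit v = √(μ/r) = √(4.283×10¹³ / 2.421×10⁷) = √(1.769×10⁶) = 1330 m/s.
That is 1.330 km/s.

v ≈ 1.330 km/s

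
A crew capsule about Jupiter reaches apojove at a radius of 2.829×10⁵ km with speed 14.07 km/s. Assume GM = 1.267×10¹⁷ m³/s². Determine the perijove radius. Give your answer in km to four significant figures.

r_a = 2.829×10⁸ m.
Specific energy ε = v²/2 − μ/r = -3.489×10⁸ J/kg, so a = −μ/(2ε) = 1.816×10⁸ m.
The apsides satisfy r_p + r_a = 2a, so the perijove radius is 2a − r_a = 8.026×10⁷ m = 80263 km.

perijove radius ≈ 80260 km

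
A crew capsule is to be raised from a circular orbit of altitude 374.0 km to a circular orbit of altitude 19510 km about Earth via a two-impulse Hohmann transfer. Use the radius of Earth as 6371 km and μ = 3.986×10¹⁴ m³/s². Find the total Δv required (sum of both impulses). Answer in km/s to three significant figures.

Δv_total ≈ 3.40 km/s

r₁ = 6371 + 374.0 = 6745.0 km = 6.7450×10⁶ m.
r₂ = 6371 + 19510 = 25881 km = 2.5881×10⁷ m.
Transfer ellipse a_t = (r₁ + r₂)/2 = 1.631×10⁷ m.
At r₁: circular v_c1 = √(μ/r₁) = 7687 m/s; transfer-perigee v_p = √[μ(2/r₁ − 1/a_t)] = 9683 m/s.
Δv₁ = v_p − v_c1 = 1995 m/s.
At r₂: circular v_c2 = √(μ/r₂) = 3924 m/s; transfer-apogee v_a = √[μ(2/r₂ − 1/a_t)] = 2523 m/s.
Δv₂ = v_c2 − v_a = 1401 m/s.
Total Δv = Δv₁ + Δv₂ = 3396 m/s = 3.396 km/s.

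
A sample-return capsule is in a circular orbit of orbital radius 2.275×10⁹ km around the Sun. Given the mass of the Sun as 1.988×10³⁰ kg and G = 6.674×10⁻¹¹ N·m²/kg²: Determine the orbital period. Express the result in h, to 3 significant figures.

T ≈ 520000 h

μ = GM = 6.674×10⁻¹¹ × 1.988×10³⁰ = 1.327×10²⁰ m³/s².
r = 2.275×10⁹ km = 2.275×10¹² m.
Kepler's third law: T = 2π√(r³/μ) = 2π√((2.275×10¹²)³ / 1.327×10²⁰).
r³/μ = 8.874×10¹⁶ s², so T = 2π × 2.979×10⁸ = 1.872×10⁹ s.
Converting: 1.872×10⁹ s ÷ 3600 = 5.199×10⁵ h.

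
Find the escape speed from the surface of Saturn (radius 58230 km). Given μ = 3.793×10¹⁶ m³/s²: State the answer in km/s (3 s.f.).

v_esc ≈ 36.1 km/s

r = R = 5.823×10⁷ m.
Escape speed v_esc = √(2μ/r) = √(2 × 3.793×10¹⁶ / 5.823×10⁷) = √(1.303×10⁹) = 36090 m/s.
= 36.09 km/s.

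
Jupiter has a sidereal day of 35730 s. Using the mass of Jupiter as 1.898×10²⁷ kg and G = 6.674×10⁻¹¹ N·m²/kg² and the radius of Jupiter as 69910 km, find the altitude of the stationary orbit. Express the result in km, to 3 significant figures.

μ = GM = 6.674×10⁻¹¹ × 1.898×10²⁷ = 1.267×10¹⁷ m³/s².
A synchronous orbit has period T, so by Kepler's third law a = (μT²/4π²)^(1/3).
μT²/4π² = 1.267×10¹⁷ × (3.573×10⁴)² / 39.48 = 4.096×10²⁴ m³.
a = 1.600×10⁸ m = 1.6000×10⁵ km.
Altitude h = a − R = 1.6000×10⁵ − 69910 = 90094 km.

h_sync ≈ 90100 km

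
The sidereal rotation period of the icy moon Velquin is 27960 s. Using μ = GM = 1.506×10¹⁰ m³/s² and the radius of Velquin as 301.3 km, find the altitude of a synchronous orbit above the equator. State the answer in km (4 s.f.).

A synchronous orbit has period T, so by Kepler's third law a = (μT²/4π²)^(1/3).
μT²/4π² = 1.506×10¹⁰ × (2.796×10⁴)² / 39.48 = 2.982×10¹⁷ m³.
a = 6.681×10⁵ m = 668.11 km.
Altitude h = a − R = 668.11 − 301.3 = 366.81 km.

h_sync ≈ 366.8 km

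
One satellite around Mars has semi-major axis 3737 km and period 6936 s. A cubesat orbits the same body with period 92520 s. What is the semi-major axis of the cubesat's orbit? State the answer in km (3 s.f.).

a₂ ≈ 21000 km

Kepler's third law: a³ ∝ T², so a₂ = a₁ (T₂/T₁)^(2/3).
T₂/T₁ = 13.34, (T₂/T₁)^(2/3) = 5.625.
a₂ = 3737 × 5.625 = 21020 km.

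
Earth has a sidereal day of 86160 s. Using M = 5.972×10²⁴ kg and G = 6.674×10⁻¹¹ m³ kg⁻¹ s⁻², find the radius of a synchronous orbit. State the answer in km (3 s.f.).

r_sync ≈ 42200 km

μ = GM = 6.674×10⁻¹¹ × 5.972×10²⁴ = 3.986×10¹⁴ m³/s².
A synchronous orbit has period T, so by Kepler's third law a = (μT²/4π²)^(1/3).
μT²/4π² = 3.986×10¹⁴ × (8.616×10⁴)² / 39.48 = 7.495×10²² m³.
a = 4.216×10⁷ m = 42162 km.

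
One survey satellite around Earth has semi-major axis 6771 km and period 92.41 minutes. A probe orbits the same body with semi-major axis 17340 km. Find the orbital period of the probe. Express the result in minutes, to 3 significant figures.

T₂ ≈ 379 minutes

Kepler's third law: T² ∝ a³, so T₂ = T₁ (a₂/a₁)^(3/2).
a₂/a₁ = 2.561, (a₂/a₁)^(3/2) = 4.098.
T₂ = 92.41 × 4.098 = 378.7 minutes.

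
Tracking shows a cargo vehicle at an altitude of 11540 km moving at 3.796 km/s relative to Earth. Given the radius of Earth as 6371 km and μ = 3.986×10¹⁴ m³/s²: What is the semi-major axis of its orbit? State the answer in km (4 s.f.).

r = 6371 + 11540 = 17911 km = 1.791×10⁷ m.
Specific orbital energy ε = v²/2 − μ/r = (3796)²/2 − 3.986×10¹⁴/1.791×10⁷ = -1.505×10⁷ J/kg.
Since ε = −μ/(2a), a = −μ/(2ε) = 1.324×10⁷ m = 13243 km.

a ≈ 13240 km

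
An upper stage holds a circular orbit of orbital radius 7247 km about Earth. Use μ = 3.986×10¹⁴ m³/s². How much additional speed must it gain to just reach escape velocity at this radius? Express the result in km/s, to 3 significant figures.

Δv ≈ 3.07 km/s

r = 7247 km = 7.247×10⁶ m.
Circular speed v_c = √(μ/r) = 7416 m/s.
Escape speed v_esc = √(2μ/r) = √2 × v_c = 10490 m/s.
Δv = v_esc − v_c = 3072 m/s = 3.072 km/s.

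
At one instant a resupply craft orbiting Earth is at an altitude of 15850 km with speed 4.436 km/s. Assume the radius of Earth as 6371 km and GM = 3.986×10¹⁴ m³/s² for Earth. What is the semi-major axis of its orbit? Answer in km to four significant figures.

a ≈ 24610 km

r = 6371 + 15850 = 22221 km = 2.222×10⁷ m.
Vis-viva rearranged: 1/a = 2/r − v²/μ = 9.000×10⁻⁸ − 4.937×10⁻⁸ = 4.064×10⁻⁸ m⁻¹.
a = 2.461×10⁷ m = 24608 km.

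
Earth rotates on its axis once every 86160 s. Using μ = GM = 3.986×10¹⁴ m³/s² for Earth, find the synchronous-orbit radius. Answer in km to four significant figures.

r_sync ≈ 42160 km

A synchronous orbit has period T, so by Kepler's third law a = (μT²/4π²)^(1/3).
μT²/4π² = 3.986×10¹⁴ × (8.616×10⁴)² / 39.48 = 7.495×10²² m³.
a = 4.216×10⁷ m = 42163 km.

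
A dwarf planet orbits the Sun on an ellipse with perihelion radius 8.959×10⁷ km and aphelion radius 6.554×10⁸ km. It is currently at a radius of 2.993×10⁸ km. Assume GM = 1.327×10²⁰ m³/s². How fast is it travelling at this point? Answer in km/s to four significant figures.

Semi-major axis a = (r_p + r_a)/2 = 3.7250×10⁸ km = 3.725×10¹¹ m.
Vis-viva: v² = μ(2/r − 1/a) = 1.327×10²⁰ × (6.682×10⁻¹² − 2.685×10⁻¹²) = 5.305×10⁸ m²/s².
v = 23030 m/s = 23.03 km/s.

v ≈ 23.03 km/s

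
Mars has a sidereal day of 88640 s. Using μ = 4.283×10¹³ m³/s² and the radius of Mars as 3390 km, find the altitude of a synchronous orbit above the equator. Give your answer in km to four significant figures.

h_sync ≈ 17040 km

A synchronous orbit has period T, so by Kepler's third law a = (μT²/4π²)^(1/3).
μT²/4π² = 4.283×10¹³ × (8.864×10⁴)² / 39.48 = 8.524×10²¹ m³.
a = 2.043×10⁷ m = 20428 km.
Altitude h = a − R = 20428 − 3390 = 17038 km.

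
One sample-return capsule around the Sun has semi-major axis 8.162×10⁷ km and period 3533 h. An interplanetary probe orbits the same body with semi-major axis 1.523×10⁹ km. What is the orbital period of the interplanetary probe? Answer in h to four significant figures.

Kepler's third law: T² ∝ a³, so T₂ = T₁ (a₂/a₁)^(3/2).
a₂/a₁ = 18.66, (a₂/a₁)^(3/2) = 80.60.
T₂ = 3533 × 80.60 = 2.848×10⁵ h.

T₂ ≈ 2.848×10⁵ h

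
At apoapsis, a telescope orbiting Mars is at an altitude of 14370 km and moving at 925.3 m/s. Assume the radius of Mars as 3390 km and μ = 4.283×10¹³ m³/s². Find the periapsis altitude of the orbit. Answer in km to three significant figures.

r_a = 3390 + 14370 = 17760 km = 1.776×10⁷ m.
Specific energy ε = v²/2 − μ/r = -1.984×10⁶ J/kg, so a = −μ/(2ε) = 1.080×10⁷ m.
The apsides satisfy r_p + r_a = 2a, so the periapsis radius is 2a − r_a = 3.833×10⁶ m = 3833.0 km.
Periapsis altitude = 3833.0 − 3390 = 443.04 km.

periapsis altitude ≈ 443 km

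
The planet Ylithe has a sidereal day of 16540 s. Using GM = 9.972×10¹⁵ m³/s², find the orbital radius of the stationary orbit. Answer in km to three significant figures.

A synchronous orbit has period T, so by Kepler's third law a = (μT²/4π²)^(1/3).
μT²/4π² = 9.972×10¹⁵ × (1.654×10⁴)² / 39.48 = 6.910×10²² m³.
a = 4.104×10⁷ m = 41036 km.

r_sync ≈ 41000 km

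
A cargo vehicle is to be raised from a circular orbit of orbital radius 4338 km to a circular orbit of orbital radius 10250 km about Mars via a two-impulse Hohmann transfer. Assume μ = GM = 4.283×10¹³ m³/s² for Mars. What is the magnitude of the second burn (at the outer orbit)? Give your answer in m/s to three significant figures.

r₁ = 4338 km = 4.338×10⁶ m.
r₂ = 10250 km = 1.025×10⁷ m.
Transfer ellipse a_t = (r₁ + r₂)/2 = 7.294×10⁶ m.
At r₁: circular v_c1 = √(μ/r₁) = 3142 m/s; transfer-periapsis v_p = √[μ(2/r₁ − 1/a_t)] = 3725 m/s.
At r₂: circular v_c2 = √(μ/r₂) = 2044 m/s; transfer-apoapsis v_a = √[μ(2/r₂ − 1/a_t)] = 1576 m/s.
Δv₂ = v_c2 − v_a = 467.7 m/s.

Δv ≈ 468 m/s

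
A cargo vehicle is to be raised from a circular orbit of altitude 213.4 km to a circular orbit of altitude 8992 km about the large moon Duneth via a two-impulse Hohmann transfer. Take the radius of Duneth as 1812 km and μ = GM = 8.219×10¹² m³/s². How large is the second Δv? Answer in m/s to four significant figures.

r₁ = 1812 + 213.4 = 2025.4 km = 2.0254×10⁶ m.
r₂ = 1812 + 8992 = 10804 km = 1.0804×10⁷ m.
Transfer ellipse a_t = (r₁ + r₂)/2 = 6.415×10⁶ m.
At r₁: circular v_c1 = √(μ/r₁) = 2014 m/s; transfer-periapsis v_p = √[μ(2/r₁ − 1/a_t)] = 2614 m/s.
At r₂: circular v_c2 = √(μ/r₂) = 872.2 m/s; transfer-apoapsis v_a = √[μ(2/r₂ − 1/a_t)] = 490.1 m/s.
Δv₂ = v_c2 − v_a = 382.1 m/s.

Δv ≈ 382.1 m/s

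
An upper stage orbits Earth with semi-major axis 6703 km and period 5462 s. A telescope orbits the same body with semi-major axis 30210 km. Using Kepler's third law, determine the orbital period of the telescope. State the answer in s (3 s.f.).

T₂ ≈ 52300 s

Kepler's third law: T² ∝ a³, so T₂ = T₁ (a₂/a₁)^(3/2).
a₂/a₁ = 4.507, (a₂/a₁)^(3/2) = 9.568.
T₂ = 5462 × 9.568 = 52260 s.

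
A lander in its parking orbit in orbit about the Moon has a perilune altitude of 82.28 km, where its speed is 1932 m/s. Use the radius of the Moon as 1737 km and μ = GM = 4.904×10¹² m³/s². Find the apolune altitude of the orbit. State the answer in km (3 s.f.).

r_p = 1737 + 82.28 = 1819.3 km = 1.819×10⁶ m.
Specific energy ε = v²/2 − μ/r = -8.293×10⁵ J/kg, so a = −μ/(2ε) = 2.957×10⁶ m.
The apsides satisfy r_p + r_a = 2a, so the apolune radius is 2a − r_p = 4.094×10⁶ m = 4094.4 km.
Apolune altitude = 4094.4 − 1737 = 2357.4 km.

apolune altitude ≈ 2360 km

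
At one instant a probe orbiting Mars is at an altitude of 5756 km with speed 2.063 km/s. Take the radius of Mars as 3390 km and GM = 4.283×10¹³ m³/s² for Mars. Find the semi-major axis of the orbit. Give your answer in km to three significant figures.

a ≈ 8380 km

r = 3390 + 5756 = 9146.0 km = 9.146×10⁶ m.
Vis-viva rearranged: 1/a = 2/r − v²/μ = 2.187×10⁻⁷ − 9.937×10⁻⁸ = 1.193×10⁻⁷ m⁻¹.
a = 8.382×10⁶ m = 8381.8 km.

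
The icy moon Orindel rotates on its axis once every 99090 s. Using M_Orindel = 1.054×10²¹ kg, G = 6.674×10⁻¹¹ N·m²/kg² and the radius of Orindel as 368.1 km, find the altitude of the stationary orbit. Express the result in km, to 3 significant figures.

h_sync ≈ 2230 km

μ = GM = 6.674×10⁻¹¹ × 1.054×10²¹ = 7.034×10¹⁰ m³/s².
A synchronous orbit has period T, so by Kepler's third law a = (μT²/4π²)^(1/3).
μT²/4π² = 7.034×10¹⁰ × (9.909×10⁴)² / 39.48 = 1.750×10¹⁹ m³.
a = 2.596×10⁶ m = 2596.0 km.
Altitude h = a − R = 2596.0 − 368.1 = 2227.9 km.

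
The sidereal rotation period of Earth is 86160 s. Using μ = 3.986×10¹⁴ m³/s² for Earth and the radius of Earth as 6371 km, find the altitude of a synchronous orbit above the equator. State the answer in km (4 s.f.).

A synchronous orbit has period T, so by Kepler's third law a = (μT²/4π²)^(1/3).
μT²/4π² = 3.986×10¹⁴ × (8.616×10⁴)² / 39.48 = 7.495×10²² m³.
a = 4.216×10⁷ m = 42163 km.
Altitude h = a − R = 42163 − 6371 = 35792 km.

h_sync ≈ 35790 km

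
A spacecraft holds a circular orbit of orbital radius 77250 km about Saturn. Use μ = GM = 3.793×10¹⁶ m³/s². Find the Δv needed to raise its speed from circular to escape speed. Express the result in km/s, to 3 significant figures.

r = 77250 km = 7.725×10⁷ m.
Circular speed v_c = √(μ/r) = 22160 m/s.
Escape speed v_esc = √(2μ/r) = √2 × v_c = 31340 m/s.
Δv = v_esc − v_c = 9178 m/s = 9.178 km/s.

Δv ≈ 9.18 km/s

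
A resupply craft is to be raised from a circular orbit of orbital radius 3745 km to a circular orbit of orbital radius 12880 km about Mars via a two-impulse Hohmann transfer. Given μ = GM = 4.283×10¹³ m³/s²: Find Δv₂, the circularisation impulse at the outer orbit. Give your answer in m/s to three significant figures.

r₁ = 3745 km = 3.745×10⁶ m.
r₂ = 12880 km = 1.288×10⁷ m.
Transfer ellipse a_t = (r₁ + r₂)/2 = 8.312×10⁶ m.
At r₁: circular v_c1 = √(μ/r₁) = 3382 m/s; transfer-periapsis v_p = √[μ(2/r₁ − 1/a_t)] = 4210 m/s.
At r₂: circular v_c2 = √(μ/r₂) = 1824 m/s; transfer-apoapsis v_a = √[μ(2/r₂ − 1/a_t)] = 1224 m/s.
Δv₂ = v_c2 − v_a = 599.6 m/s.

Δv ≈ 600 m/s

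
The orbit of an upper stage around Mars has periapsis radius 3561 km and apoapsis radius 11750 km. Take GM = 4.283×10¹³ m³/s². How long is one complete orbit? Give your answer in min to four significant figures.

Semi-major axis a = (r_p + r_a)/2 = (3561.0 + 11750)/2 = 7655.5 km = 7.656×10⁶ m.
By Kepler's third law T = 2π√(a³/μ) = 2π × 3.237×10³ = 2.034×10⁴ s.
= 338.9 min.

T ≈ 338.9 min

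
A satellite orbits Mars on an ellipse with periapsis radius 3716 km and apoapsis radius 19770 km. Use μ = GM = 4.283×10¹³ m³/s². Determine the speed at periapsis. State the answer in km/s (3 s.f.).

Semi-major axis a = (r_p + r_a)/2 = 11743 km = 1.174×10⁷ m.
Vis-viva: v² = μ(2/r − 1/a) = 4.283×10¹³ × (5.382×10⁻⁷ − 8.516×10⁻⁸) = 1.940×10⁷ m²/s².
v = 4405 m/s = 4.405 km/s.

v ≈ 4.41 km/s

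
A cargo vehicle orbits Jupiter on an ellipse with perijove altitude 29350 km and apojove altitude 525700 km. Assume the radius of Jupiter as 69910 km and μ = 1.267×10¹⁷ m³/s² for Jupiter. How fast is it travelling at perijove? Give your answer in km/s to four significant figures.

v ≈ 46.78 km/s

r_p = 69910 + 29350 = 99260 km = 9.9260×10⁷ m.
r_a = 69910 + 525700 = 595610 km = 5.9561×10⁸ m.
Semi-major axis a = (r_p + r_a)/2 = 3.4744×10⁵ km = 3.474×10⁸ m.
Vis-viva: v² = μ(2/r − 1/a) = 1.267×10¹⁷ × (2.015×10⁻⁸ − 2.878×10⁻⁹) = 2.188×10⁹ m²/s².
v = 46780 m/s = 46.78 km/s.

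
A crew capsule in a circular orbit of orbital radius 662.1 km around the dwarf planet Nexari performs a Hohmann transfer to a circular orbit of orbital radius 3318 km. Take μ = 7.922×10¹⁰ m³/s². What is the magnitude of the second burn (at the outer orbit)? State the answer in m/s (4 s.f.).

r₁ = 662.1 km = 6.621×10⁵ m.
r₂ = 3318 km = 3.318×10⁶ m.
Transfer ellipse a_t = (r₁ + r₂)/2 = 1.990×10⁶ m.
At r₁: circular v_c1 = √(μ/r₁) = 345.9 m/s; transfer-periapsis v_p = √[μ(2/r₁ − 1/a_t)] = 446.6 m/s.
At r₂: circular v_c2 = √(μ/r₂) = 154.5 m/s; transfer-apoapsis v_a = √[μ(2/r₂ − 1/a_t)] = 89.13 m/s.
Δv₂ = v_c2 − v_a = 65.39 m/s.

Δv ≈ 65.39 m/s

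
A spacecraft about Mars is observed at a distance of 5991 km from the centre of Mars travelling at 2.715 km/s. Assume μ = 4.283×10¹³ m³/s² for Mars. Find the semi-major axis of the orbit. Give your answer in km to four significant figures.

r = 5.991×10⁶ m.
Vis-viva rearranged: 1/a = 2/r − v²/μ = 3.338×10⁻⁷ − 1.721×10⁻⁷ = 1.617×10⁻⁷ m⁻¹.
a = 6.183×10⁶ m = 6183.2 km.

a ≈ 6183 km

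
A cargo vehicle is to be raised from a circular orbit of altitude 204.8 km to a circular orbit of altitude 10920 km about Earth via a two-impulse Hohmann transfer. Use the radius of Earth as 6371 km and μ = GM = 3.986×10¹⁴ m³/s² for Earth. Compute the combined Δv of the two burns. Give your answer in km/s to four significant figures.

Δv_total ≈ 2.823 km/s

r₁ = 6371 + 204.8 = 6575.8 km = 6.5758×10⁶ m.
r₂ = 6371 + 10920 = 17291 km = 1.7291×10⁷ m.
Transfer ellipse a_t = (r₁ + r₂)/2 = 1.193×10⁷ m.
At r₁: circular v_c1 = √(μ/r₁) = 7786 m/s; transfer-perigee v_p = √[μ(2/r₁ − 1/a_t)] = 9372 m/s.
Δv₁ = v_p − v_c1 = 1586 m/s.
At r₂: circular v_c2 = √(μ/r₂) = 4801 m/s; transfer-apogee v_a = √[μ(2/r₂ − 1/a_t)] = 3564 m/s.
Δv₂ = v_c2 − v_a = 1237 m/s.
Total Δv = Δv₁ + Δv₂ = 2823 m/s = 2.823 km/s.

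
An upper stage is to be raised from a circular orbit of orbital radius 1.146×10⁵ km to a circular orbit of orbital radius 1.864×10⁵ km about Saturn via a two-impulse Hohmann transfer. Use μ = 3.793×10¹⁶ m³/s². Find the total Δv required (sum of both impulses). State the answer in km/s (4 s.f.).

r₁ = 1.146×10⁵ km = 1.146×10⁸ m.
r₂ = 1.864×10⁵ km = 1.864×10⁸ m.
Transfer ellipse a_t = (r₁ + r₂)/2 = 1.505×10⁸ m.
At r₁: circular v_c1 = √(μ/r₁) = 18190 m/s; transfer-perikrone v_p = √[μ(2/r₁ − 1/a_t)] = 20250 m/s.
Δv₁ = v_p − v_c1 = 2054 m/s.
At r₂: circular v_c2 = √(μ/r₂) = 14260 m/s; transfer-apokrone v_a = √[μ(2/r₂ − 1/a_t)] = 12450 m/s.
Δv₂ = v_c2 − v_a = 1817 m/s.
Total Δv = Δv₁ + Δv₂ = 3871 m/s = 3.871 km/s.

Δv_total ≈ 3.871 km/s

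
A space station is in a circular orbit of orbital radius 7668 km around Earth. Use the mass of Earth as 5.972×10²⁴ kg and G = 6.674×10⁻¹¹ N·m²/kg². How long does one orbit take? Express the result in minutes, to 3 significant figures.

T ≈ 111 minutes

μ = GM = 6.674×10⁻¹¹ × 5.972×10²⁴ = 3.986×10¹⁴ m³/s².
r = 7668 km = 7.668×10⁶ m.
Kepler's third law: T = 2π√(r³/μ) = 2π√((7.668×10⁶)³ / 3.986×10¹⁴).
r³/μ = 1.131×10⁶ s², so T = 2π × 1.064×10³ = 6.683×10³ s.
Converting: 6.683×10³ s ÷ 60.00 = 111.4 minutes.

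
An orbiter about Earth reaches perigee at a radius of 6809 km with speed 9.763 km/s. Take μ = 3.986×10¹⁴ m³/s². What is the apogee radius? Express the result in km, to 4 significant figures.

apogee radius ≈ 29820 km

r_p = 6.809×10⁶ m.
Specific energy ε = v²/2 − μ/r = -1.088×10⁷ J/kg, so a = −μ/(2ε) = 1.831×10⁷ m.
The apsides satisfy r_p + r_a = 2a, so the apogee radius is 2a − r_p = 2.982×10⁷ m = 29820 km.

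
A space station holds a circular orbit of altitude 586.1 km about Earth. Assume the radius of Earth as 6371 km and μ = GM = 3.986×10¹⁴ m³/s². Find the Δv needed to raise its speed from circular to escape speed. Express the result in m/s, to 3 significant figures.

r = 6371 + 586.1 = 6957.1 km = 6.9571×10⁶ m.
Circular speed v_c = √(μ/r) = 7569 m/s.
Escape speed v_esc = √(2μ/r) = √2 × v_c = 10700 m/s.
Δv = v_esc − v_c = 3135 m/s.

Δv ≈ 3140 m/s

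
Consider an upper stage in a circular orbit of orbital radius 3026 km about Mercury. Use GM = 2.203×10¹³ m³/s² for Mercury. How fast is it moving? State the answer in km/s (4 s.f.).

r = 3026 km = 3.026×10⁶ m.
For a circular orbit v = √(μ/r) = √(2.203×10¹³ / 3.026×10⁶) = √(7.280×10⁶) = 2698 m/s.
That is 2.698 km/s.

v ≈ 2.698 km/s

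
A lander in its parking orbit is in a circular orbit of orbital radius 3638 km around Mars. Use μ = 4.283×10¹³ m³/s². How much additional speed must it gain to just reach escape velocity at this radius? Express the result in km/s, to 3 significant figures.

Δv ≈ 1.42 km/s

r = 3638 km = 3.638×10⁶ m.
Circular speed v_c = √(μ/r) = 3431 m/s.
Escape speed v_esc = √(2μ/r) = √2 × v_c = 4852 m/s.
Δv = v_esc − v_c = 1421 m/s = 1.421 km/s.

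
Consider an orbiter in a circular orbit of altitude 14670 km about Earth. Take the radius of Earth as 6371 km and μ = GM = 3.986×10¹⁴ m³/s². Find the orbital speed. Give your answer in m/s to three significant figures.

r = 6371 + 14670 = 21041 km = 2.1041×10⁷ m.
For a circular orbit v = √(μ/r) = √(3.986×10¹⁴ / 2.104×10⁷) = √(1.894×10⁷) = 4352 m/s.

v ≈ 4350 m/s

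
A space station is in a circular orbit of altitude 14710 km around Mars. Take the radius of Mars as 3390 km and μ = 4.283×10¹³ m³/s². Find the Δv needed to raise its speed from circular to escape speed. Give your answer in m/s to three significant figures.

Δv ≈ 637 m/s

r = 3390 + 14710 = 18100 km = 1.8100×10⁷ m.
Circular speed v_c = √(μ/r) = 1538 m/s.
Escape speed v_esc = √(2μ/r) = √2 × v_c = 2175 m/s.
Δv = v_esc − v_c = 637.2 m/s.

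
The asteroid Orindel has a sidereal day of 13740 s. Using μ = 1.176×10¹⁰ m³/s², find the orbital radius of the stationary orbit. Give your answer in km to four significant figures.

A synchronous orbit has period T, so by Kepler's third law a = (μT²/4π²)^(1/3).
μT²/4π² = 1.176×10¹⁰ × (1.374×10⁴)² / 39.48 = 5.624×10¹⁶ m³.
a = 3.831×10⁵ m = 383.12 km.

r_sync ≈ 383.1 km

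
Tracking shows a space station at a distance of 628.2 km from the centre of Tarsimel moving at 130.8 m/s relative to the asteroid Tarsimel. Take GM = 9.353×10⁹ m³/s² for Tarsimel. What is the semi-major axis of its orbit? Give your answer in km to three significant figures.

r = 6.282×10⁵ m.
Specific orbital energy ε = v²/2 − μ/r = (130.8)²/2 − 9.353×10⁹/6.282×10⁵ = -6.334×10³ J/kg.
Since ε = −μ/(2a), a = −μ/(2ε) = 7.383×10⁵ m = 738.29 km.

a ≈ 738 km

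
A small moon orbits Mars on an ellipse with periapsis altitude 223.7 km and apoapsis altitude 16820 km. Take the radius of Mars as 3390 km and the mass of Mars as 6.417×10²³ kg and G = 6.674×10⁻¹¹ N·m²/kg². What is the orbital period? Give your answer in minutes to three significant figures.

μ = GM = 6.674×10⁻¹¹ × 6.417×10²³ = 4.283×10¹³ m³/s².
r_p = 3390 + 223.7 = 3613.7 km = 3.6137×10⁶ m.
r_a = 3390 + 16820 = 20210 km = 2.0210×10⁷ m.
Semi-major axis a = (r_p + r_a)/2 = (3613.7 + 20210)/2 = 11912 km = 1.191×10⁷ m.
By Kepler's third law T = 2π√(a³/μ) = 2π × 6.282×10³ = 3.947×10⁴ s.
= 657.9 minutes.

T ≈ 658 minutes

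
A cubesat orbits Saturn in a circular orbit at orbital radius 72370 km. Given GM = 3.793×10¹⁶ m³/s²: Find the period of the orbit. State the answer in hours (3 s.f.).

r = 72370 km = 7.237×10⁷ m.
Kepler's third law: T = 2π√(r³/μ) = 2π√((7.237×10⁷)³ / 3.793×10¹⁶).
r³/μ = 9.993×10⁶ s², so T = 2π × 3.161×10³ = 1.986×10⁴ s.
Converting: 1.986×10⁴ s ÷ 3600 = 5.517 hours.

T ≈ 5.52 hours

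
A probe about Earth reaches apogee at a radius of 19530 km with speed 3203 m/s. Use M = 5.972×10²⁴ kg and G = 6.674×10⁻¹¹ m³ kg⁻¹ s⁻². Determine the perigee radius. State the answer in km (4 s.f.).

μ = GM = 6.674×10⁻¹¹ × 5.972×10²⁴ = 3.986×10¹⁴ m³/s².
r_a = 1.953×10⁷ m.
Specific energy ε = v²/2 − μ/r = -1.528×10⁷ J/kg, so a = −μ/(2ε) = 1.304×10⁷ m.
The apsides satisfy r_p + r_a = 2a, so the perigee radius is 2a − r_a = 6.557×10⁶ m = 6557.0 km.

perigee radius ≈ 6557 km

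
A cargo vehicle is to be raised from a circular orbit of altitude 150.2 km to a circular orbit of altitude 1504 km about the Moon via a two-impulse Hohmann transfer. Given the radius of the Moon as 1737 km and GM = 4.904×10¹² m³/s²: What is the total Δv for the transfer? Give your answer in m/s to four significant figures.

Δv_total ≈ 375.1 m/s

r₁ = 1737 + 150.2 = 1887.2 km = 1.8872×10⁶ m.
r₂ = 1737 + 1504 = 3241.0 km = 3.2410×10⁶ m.
Transfer ellipse a_t = (r₁ + r₂)/2 = 2.564×10⁶ m.
At r₁: circular v_c1 = √(μ/r₁) = 1612 m/s; transfer-perilune v_p = √[μ(2/r₁ − 1/a_t)] = 1812 m/s.
Δv₁ = v_p − v_c1 = 200.3 m/s.
At r₂: circular v_c2 = √(μ/r₂) = 1230 m/s; transfer-apolune v_a = √[μ(2/r₂ − 1/a_t)] = 1055 m/s.
Δv₂ = v_c2 − v_a = 174.8 m/s.
Total Δv = Δv₁ + Δv₂ = 375.1 m/s.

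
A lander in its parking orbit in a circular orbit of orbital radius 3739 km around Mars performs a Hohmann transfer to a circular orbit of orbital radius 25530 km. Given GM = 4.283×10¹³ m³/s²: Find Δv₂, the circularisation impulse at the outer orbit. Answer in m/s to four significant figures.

r₁ = 3739 km = 3.739×10⁶ m.
r₂ = 25530 km = 2.553×10⁷ m.
Transfer ellipse a_t = (r₁ + r₂)/2 = 1.463×10⁷ m.
At r₁: circular v_c1 = √(μ/r₁) = 3385 m/s; transfer-periapsis v_p = √[μ(2/r₁ − 1/a_t)] = 4470 m/s.
At r₂: circular v_c2 = √(μ/r₂) = 1295 m/s; transfer-apoapsis v_a = √[μ(2/r₂ − 1/a_t)] = 654.7 m/s.
Δv₂ = v_c2 − v_a = 640.5 m/s.

Δv ≈ 640.5 m/s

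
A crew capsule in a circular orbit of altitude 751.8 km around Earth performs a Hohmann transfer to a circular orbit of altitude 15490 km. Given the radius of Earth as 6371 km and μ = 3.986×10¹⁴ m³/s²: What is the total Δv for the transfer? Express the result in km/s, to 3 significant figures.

r₁ = 6371 + 751.8 = 7122.8 km = 7.1228×10⁶ m.
r₂ = 6371 + 15490 = 21861 km = 2.1861×10⁷ m.
Transfer ellipse a_t = (r₁ + r₂)/2 = 1.449×10⁷ m.
At r₁: circular v_c1 = √(μ/r₁) = 7481 m/s; transfer-perigee v_p = √[μ(2/r₁ − 1/a_t)] = 9188 m/s.
Δv₁ = v_p − v_c1 = 1707 m/s.
At r₂: circular v_c2 = √(μ/r₂) = 4270 m/s; transfer-apogee v_a = √[μ(2/r₂ − 1/a_t)] = 2994 m/s.
Δv₂ = v_c2 − v_a = 1276 m/s.
Total Δv = Δv₁ + Δv₂ = 2984 m/s = 2.984 km/s.

Δv_total ≈ 2.98 km/s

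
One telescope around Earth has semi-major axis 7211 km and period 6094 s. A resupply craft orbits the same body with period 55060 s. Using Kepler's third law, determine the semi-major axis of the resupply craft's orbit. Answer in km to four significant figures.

a₂ ≈ 31280 km

Kepler's third law: a³ ∝ T², so a₂ = a₁ (T₂/T₁)^(2/3).
T₂/T₁ = 9.035, (T₂/T₁)^(2/3) = 4.338.
a₂ = 7211 × 4.338 = 31280 km.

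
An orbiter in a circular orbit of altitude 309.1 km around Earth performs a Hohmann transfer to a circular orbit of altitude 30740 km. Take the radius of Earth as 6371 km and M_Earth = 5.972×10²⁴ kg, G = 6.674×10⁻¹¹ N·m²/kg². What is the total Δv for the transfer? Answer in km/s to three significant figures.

μ = GM = 6.674×10⁻¹¹ × 5.972×10²⁴ = 3.986×10¹⁴ m³/s².
r₁ = 6371 + 309.1 = 6680.1 km = 6.6801×10⁶ m.
r₂ = 6371 + 30740 = 37111 km = 3.7111×10⁷ m.
Transfer ellipse a_t = (r₁ + r₂)/2 = 2.190×10⁷ m.
At r₁: circular v_c1 = √(μ/r₁) = 7724 m/s; transfer-perigee v_p = √[μ(2/r₁ − 1/a_t)] = 10060 m/s.
Δv₁ = v_p − v_c1 = 2332 m/s.
At r₂: circular v_c2 = √(μ/r₂) = 3277 m/s; transfer-apogee v_a = √[μ(2/r₂ − 1/a_t)] = 1810 m/s.
Δv₂ = v_c2 − v_a = 1467 m/s.
Total Δv = Δv₁ + Δv₂ = 3799 m/s = 3.799 km/s.

Δv_total ≈ 3.80 km/s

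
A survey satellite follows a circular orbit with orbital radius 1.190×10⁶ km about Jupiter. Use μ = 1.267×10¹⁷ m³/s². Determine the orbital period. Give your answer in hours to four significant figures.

r = 1.190×10⁶ km = 1.190×10⁹ m.
Kepler's third law: T = 2π√(r³/μ) = 2π√((1.190×10⁹)³ / 1.267×10¹⁷).
r³/μ = 1.330×10¹⁰ s², so T = 2π × 1.153×10⁵ = 7.246×10⁵ s.
Converting: 7.246×10⁵ s ÷ 3600 = 201.3 hours.

T ≈ 201.3 hours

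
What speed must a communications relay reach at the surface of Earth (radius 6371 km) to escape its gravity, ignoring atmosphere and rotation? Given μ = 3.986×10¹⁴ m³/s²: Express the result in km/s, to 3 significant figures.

v_esc ≈ 11.2 km/s

r = R = 6.371×10⁶ m.
Escape speed v_esc = √(2μ/r) = √(2 × 3.986×10¹⁴ / 6.371×10⁶) = √(1.251×10⁸) = 11190 m/s.
= 11.19 km/s.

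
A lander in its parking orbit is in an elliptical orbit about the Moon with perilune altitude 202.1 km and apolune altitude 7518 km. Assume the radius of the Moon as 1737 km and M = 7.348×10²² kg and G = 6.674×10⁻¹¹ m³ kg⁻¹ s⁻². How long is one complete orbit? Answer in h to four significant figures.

T ≈ 10.44 h

μ = GM = 6.674×10⁻¹¹ × 7.348×10²² = 4.904×10¹² m³/s².
r_p = 1737 + 202.1 = 1939.1 km = 1.9391×10⁶ m.
r_a = 1737 + 7518 = 9255.0 km = 9.2550×10⁶ m.
Semi-major axis a = (r_p + r_a)/2 = (1939.1 + 9255.0)/2 = 5597.1 km = 5.597×10⁶ m.
By Kepler's third law T = 2π√(a³/μ) = 2π × 5.979×10³ = 3.757×10⁴ s.
= 10.44 h.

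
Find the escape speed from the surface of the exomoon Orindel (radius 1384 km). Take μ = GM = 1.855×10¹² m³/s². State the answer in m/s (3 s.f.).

r = R = 1.384×10⁶ m.
Escape speed v_esc = √(2μ/r) = √(2 × 1.855×10¹² / 1.384×10⁶) = √(2.681×10⁶) = 1637 m/s.

v_esc ≈ 1640 m/s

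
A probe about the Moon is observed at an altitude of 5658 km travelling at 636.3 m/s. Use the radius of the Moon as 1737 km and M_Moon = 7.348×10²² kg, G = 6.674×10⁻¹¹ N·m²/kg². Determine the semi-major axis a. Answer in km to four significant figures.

a ≈ 5322 km

μ = GM = 6.674×10⁻¹¹ × 7.348×10²² = 4.904×10¹² m³/s².
r = 1737 + 5658 = 7395.0 km = 7.395×10⁶ m.
Specific orbital energy ε = v²/2 − μ/r = (636.3)²/2 − 4.904×10¹²/7.395×10⁶ = -4.607×10⁵ J/kg.
Since ε = −μ/(2a), a = −μ/(2ε) = 5.322×10⁶ m = 5322.2 km.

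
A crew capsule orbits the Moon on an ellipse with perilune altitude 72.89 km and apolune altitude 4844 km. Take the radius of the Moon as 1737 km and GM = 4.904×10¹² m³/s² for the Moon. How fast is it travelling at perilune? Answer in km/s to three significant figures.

v ≈ 2.06 km/s

r_p = 1737 + 72.89 = 1809.9 km = 1.8099×10⁶ m.
r_a = 1737 + 4844 = 6581.0 km = 6.5810×10⁶ m.
Semi-major axis a = (r_p + r_a)/2 = 4195.4 km = 4.195×10⁶ m.
Vis-viva: v² = μ(2/r − 1/a) = 4.904×10¹² × (1.105×10⁻⁶ − 2.384×10⁻⁷) = 4.250×10⁶ m²/s².
v = 2062 m/s = 2.062 km/s.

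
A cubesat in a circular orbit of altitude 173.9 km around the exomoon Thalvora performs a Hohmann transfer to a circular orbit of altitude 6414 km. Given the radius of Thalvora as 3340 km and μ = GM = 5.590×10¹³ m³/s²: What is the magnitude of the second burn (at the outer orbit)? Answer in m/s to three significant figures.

Δv ≈ 652 m/s

r₁ = 3340 + 173.9 = 3513.9 km = 3.5139×10⁶ m.
r₂ = 3340 + 6414 = 9754.0 km = 9.7540×10⁶ m.
Transfer ellipse a_t = (r₁ + r₂)/2 = 6.634×10⁶ m.
At r₁: circular v_c1 = √(μ/r₁) = 3989 m/s; transfer-periapsis v_p = √[μ(2/r₁ − 1/a_t)] = 4836 m/s.
At r₂: circular v_c2 = √(μ/r₂) = 2394 m/s; transfer-apoapsis v_a = √[μ(2/r₂ − 1/a_t)] = 1742 m/s.
Δv₂ = v_c2 − v_a = 651.6 m/s.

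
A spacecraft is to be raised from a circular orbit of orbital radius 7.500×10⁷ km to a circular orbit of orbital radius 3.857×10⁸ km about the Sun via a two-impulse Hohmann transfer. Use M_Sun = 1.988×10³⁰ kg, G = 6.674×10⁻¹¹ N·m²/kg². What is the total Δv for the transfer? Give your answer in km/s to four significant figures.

μ = GM = 6.674×10⁻¹¹ × 1.988×10³⁰ = 1.327×10²⁰ m³/s².
r₁ = 7.500×10⁷ km = 7.500×10¹⁰ m.
r₂ = 3.857×10⁸ km = 3.857×10¹¹ m.
Transfer ellipse a_t = (r₁ + r₂)/2 = 2.304×10¹¹ m.
At r₁: circular v_c1 = √(μ/r₁) = 42060 m/s; transfer-perihelion v_p = √[μ(2/r₁ − 1/a_t)] = 54430 m/s.
Δv₁ = v_p − v_c1 = 12370 m/s.
At r₂: circular v_c2 = √(μ/r₂) = 18550 m/s; transfer-aphelion v_a = √[μ(2/r₂ − 1/a_t)] = 10580 m/s.
Δv₂ = v_c2 − v_a = 7964 m/s.
Total Δv = Δv₁ + Δv₂ = 20330 m/s = 20.33 km/s.

Δv_total ≈ 20.33 km/s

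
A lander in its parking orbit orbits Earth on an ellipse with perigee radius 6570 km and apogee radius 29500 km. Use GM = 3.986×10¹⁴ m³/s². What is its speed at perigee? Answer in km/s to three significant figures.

Semi-major axis a = (r_p + r_a)/2 = 18035 km = 1.804×10⁷ m.
Vis-viva: v² = μ(2/r − 1/a) = 3.986×10¹⁴ × (3.044×10⁻⁷ − 5.545×10⁻⁸) = 9.924×10⁷ m²/s².
v = 9962 m/s = 9.962 km/s.

v ≈ 9.96 km/s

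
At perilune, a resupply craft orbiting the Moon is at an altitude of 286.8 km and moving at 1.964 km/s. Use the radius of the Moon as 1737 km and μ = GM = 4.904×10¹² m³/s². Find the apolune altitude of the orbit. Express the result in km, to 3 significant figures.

r_p = 1737 + 286.8 = 2023.8 km = 2.024×10⁶ m.
Specific energy ε = v²/2 − μ/r = -4.945×10⁵ J/kg, so a = −μ/(2ε) = 4.958×10⁶ m.
The apsides satisfy r_p + r_a = 2a, so the apolune radius is 2a − r_p = 7.893×10⁶ m = 7893.0 km.
Apolune altitude = 7893.0 − 1737 = 6156.0 km.

apolune altitude ≈ 6160 km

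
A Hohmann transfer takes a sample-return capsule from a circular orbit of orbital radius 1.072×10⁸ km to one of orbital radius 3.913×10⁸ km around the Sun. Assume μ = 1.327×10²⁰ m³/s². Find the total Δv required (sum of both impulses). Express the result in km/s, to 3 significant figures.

Δv_total ≈ 15.2 km/s

r₁ = 1.072×10⁸ km = 1.072×10¹¹ m.
r₂ = 3.913×10⁸ km = 3.913×10¹¹ m.
Transfer ellipse a_t = (r₁ + r₂)/2 = 2.492×10¹¹ m.
At r₁: circular v_c1 = √(μ/r₁) = 35180 m/s; transfer-perihelion v_p = √[μ(2/r₁ − 1/a_t)] = 44080 m/s.
Δv₁ = v_p − v_c1 = 8900 m/s.
At r₂: circular v_c2 = √(μ/r₂) = 18420 m/s; transfer-aphelion v_a = √[μ(2/r₂ − 1/a_t)] = 12080 m/s.
Δv₂ = v_c2 − v_a = 6338 m/s.
Total Δv = Δv₁ + Δv₂ = 15240 m/s = 15.24 km/s.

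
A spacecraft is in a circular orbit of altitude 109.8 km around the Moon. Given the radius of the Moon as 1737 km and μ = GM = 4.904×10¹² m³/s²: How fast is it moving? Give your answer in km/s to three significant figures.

v ≈ 1.63 km/s

r = 1737 + 109.8 = 1846.8 km = 1.8468×10⁶ m.
For a circular orbit v = √(μ/r) = √(4.904×10¹² / 1.847×10⁶) = √(2.655×10⁶) = 1630 m/s.
That is 1.630 km/s.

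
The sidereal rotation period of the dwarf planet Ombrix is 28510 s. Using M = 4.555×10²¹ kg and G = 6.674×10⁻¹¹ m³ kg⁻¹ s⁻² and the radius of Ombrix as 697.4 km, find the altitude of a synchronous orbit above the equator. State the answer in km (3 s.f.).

h_sync ≈ 1150 km

μ = GM = 6.674×10⁻¹¹ × 4.555×10²¹ = 3.040×10¹¹ m³/s².
A synchronous orbit has period T, so by Kepler's third law a = (μT²/4π²)^(1/3).
μT²/4π² = 3.040×10¹¹ × (2.851×10⁴)² / 39.48 = 6.259×10¹⁸ m³.
a = 1.843×10⁶ m = 1842.9 km.
Altitude h = a − R = 1842.9 − 697.4 = 1145.5 km.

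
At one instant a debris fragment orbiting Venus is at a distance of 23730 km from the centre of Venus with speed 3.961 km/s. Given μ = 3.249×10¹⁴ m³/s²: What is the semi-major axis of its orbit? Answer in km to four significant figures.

a ≈ 27780 km

r = 2.373×10⁷ m.
Specific orbital energy ε = v²/2 − μ/r = (3961)²/2 − 3.249×10¹⁴/2.373×10⁷ = -5.847×10⁶ J/kg.
Since ε = −μ/(2a), a = −μ/(2ε) = 2.778×10⁷ m = 27785 km.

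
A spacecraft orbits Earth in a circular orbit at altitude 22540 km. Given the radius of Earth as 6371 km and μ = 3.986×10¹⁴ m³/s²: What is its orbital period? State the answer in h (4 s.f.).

r = 6371 + 22540 = 28911 km = 2.8911×10⁷ m.
Kepler's third law: T = 2π√(r³/μ) = 2π√((2.891×10⁷)³ / 3.986×10¹⁴).
r³/μ = 6.063×10⁷ s², so T = 2π × 7.786×10³ = 4.892×10⁴ s.
Converting: 4.892×10⁴ s ÷ 3600 = 13.59 h.

T ≈ 13.59 h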